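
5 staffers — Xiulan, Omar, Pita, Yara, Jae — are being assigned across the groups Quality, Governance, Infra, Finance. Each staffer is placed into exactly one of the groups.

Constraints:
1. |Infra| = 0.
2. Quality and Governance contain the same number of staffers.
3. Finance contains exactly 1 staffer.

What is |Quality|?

2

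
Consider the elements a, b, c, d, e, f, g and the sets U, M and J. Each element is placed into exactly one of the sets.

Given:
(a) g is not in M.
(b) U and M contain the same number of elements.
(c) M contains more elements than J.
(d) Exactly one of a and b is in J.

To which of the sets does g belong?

From (a): g ∉ M.
Suppose g ∉ U: no assignment then satisfies all the clues, so g ∈ U.

g: U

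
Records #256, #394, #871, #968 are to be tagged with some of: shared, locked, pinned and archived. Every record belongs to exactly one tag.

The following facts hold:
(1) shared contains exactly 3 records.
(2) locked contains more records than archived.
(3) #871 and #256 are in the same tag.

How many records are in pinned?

0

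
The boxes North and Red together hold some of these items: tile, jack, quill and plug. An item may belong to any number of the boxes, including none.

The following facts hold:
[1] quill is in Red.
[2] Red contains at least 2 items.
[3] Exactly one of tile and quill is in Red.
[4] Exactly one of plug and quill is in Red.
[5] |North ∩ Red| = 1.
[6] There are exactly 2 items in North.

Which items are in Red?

From (1): quill ∈ Red.
(3) (exactly one): tile ∉ Red.
(4) (exactly one): plug ∉ Red.
(2): only 2 candidates remain for Red, so all are in.

Red = {jack, quill}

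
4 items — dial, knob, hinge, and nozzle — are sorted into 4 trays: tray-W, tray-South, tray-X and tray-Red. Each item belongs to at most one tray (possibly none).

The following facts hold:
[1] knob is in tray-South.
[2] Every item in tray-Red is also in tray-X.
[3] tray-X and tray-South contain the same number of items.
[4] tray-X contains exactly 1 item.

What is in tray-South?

tray-South = {knob}

From (1): knob ∈ tray-South.
Suppose dial ∈ tray-South: no assignment then satisfies all the clues, so dial ∉ tray-South.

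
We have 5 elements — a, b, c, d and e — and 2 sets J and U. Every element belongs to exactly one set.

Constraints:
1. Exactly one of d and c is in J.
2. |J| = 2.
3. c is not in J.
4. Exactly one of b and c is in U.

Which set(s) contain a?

a: U

From (3): c ∉ J.
(1) (exactly one): d ∈ J.
Only one set left: c ∈ U.
(4) (exactly one): b ∉ U.
Only one set left: b ∈ J.
(2): J already has 2, so the rest are out.
Only one set left: a ∈ U.
Only one set left: e ∈ U.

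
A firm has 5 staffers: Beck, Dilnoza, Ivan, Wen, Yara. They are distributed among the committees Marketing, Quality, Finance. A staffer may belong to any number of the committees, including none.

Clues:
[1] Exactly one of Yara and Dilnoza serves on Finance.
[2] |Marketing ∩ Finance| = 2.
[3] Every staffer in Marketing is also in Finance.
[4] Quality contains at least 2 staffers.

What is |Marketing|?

2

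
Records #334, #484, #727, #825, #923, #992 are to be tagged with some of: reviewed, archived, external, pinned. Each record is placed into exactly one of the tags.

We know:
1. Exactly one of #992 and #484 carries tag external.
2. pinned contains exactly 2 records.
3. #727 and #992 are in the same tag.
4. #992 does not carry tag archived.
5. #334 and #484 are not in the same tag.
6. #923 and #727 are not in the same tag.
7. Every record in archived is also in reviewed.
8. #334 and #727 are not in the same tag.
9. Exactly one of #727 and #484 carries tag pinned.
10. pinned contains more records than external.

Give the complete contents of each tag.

reviewed = {#334, #825, #923}; archived = {}; external = {#484}; pinned = {#727, #992}

From (4): #992 ∉ archived.
(3): #727 matches #992: #727 ∉ archived.
Suppose #334 ∉ reviewed: no assignment then satisfies all the clues, so #334 ∈ reviewed.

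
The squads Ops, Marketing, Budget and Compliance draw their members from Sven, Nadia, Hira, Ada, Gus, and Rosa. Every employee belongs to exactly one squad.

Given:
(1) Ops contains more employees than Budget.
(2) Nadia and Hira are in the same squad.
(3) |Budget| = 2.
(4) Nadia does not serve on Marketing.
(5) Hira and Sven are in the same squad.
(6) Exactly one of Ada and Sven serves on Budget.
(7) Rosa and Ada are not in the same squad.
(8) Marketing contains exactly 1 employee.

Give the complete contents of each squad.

Ops = {Hira, Nadia, Sven}; Marketing = {Rosa}; Budget = {Ada, Gus}; Compliance = {}

From (4): Nadia ∉ Marketing.
(2): Hira matches Nadia: Hira ∉ Marketing.
(5): Sven matches Hira: Sven ∉ Marketing.
Suppose Sven ∉ Ops: no assignment then satisfies all the clues, so Sven ∈ Ops.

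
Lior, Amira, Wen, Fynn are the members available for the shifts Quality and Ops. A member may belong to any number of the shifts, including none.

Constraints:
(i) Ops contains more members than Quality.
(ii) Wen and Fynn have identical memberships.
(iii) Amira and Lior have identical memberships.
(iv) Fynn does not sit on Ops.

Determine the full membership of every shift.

From (iv): Fynn ∉ Ops.
(ii): Wen matches Fynn: Wen ∉ Ops.
Suppose Lior ∈ Quality: no assignment then satisfies all the clues, so Lior ∉ Quality.

Quality = {}; Ops = {Amira, Lior}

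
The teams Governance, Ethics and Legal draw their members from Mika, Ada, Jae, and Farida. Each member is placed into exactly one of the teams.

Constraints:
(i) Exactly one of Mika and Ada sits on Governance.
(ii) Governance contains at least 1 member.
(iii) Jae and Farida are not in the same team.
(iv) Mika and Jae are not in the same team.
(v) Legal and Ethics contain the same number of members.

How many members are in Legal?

1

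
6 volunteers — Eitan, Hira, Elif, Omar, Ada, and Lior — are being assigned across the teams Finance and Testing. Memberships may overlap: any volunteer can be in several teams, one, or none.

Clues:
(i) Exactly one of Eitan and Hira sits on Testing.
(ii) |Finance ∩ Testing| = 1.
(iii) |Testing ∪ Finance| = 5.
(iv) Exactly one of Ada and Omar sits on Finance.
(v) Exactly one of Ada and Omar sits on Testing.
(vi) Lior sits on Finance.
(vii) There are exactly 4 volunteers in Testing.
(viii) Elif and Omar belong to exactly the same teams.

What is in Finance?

Finance = {Ada, Lior}

From (vi): Lior ∈ Finance.
Suppose Eitan ∈ Finance: no assignment then satisfies all the clues, so Eitan ∉ Finance.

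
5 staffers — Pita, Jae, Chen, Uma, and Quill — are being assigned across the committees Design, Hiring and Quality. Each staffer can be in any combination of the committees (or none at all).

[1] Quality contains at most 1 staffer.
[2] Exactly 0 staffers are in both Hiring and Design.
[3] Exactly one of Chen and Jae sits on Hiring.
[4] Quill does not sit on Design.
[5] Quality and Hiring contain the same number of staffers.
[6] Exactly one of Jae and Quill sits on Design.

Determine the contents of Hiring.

Hiring = {Chen}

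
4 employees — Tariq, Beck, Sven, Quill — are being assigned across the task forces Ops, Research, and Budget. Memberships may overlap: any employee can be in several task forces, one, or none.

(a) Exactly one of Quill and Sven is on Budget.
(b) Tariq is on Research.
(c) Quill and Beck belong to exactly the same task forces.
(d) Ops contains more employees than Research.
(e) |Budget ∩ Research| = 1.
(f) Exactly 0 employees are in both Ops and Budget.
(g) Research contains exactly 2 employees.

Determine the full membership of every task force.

Ops = {Beck, Quill, Tariq}; Research = {Sven, Tariq}; Budget = {Sven}

From (b): Tariq ∈ Research.
Suppose Tariq ∉ Ops: no assignment then satisfies all the clues, so Tariq ∈ Ops.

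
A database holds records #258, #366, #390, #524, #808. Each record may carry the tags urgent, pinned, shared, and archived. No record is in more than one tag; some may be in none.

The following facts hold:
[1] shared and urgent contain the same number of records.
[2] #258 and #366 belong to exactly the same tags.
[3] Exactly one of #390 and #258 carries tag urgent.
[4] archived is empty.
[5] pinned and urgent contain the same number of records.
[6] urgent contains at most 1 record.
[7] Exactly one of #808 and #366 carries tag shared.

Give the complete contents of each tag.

urgent = {#390}; pinned = {#524}; shared = {#808}; archived = {}

(4): archived already has 0, so the rest are out.
Suppose #258 ∈ urgent: no assignment then satisfies all the clues, so #258 ∉ urgent.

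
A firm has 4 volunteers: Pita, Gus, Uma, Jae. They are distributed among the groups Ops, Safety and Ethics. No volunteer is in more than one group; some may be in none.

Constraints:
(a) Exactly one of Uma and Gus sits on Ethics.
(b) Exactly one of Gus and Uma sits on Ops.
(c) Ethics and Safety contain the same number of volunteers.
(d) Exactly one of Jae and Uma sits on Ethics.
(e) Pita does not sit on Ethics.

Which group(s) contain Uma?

Uma: Ethics

From (e): Pita ∉ Ethics.
Suppose Uma ∈ Ops: no assignment then satisfies all the clues, so Uma ∉ Ops.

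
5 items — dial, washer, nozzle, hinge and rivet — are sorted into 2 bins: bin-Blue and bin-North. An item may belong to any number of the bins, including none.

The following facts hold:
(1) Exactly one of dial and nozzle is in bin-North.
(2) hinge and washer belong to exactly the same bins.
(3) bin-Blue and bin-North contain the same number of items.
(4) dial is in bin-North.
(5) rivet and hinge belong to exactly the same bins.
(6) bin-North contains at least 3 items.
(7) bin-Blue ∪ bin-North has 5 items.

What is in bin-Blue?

bin-Blue = {hinge, nozzle, rivet, washer}

From (4): dial ∈ bin-North.
(1) (exactly one): nozzle ∉ bin-North.
Suppose dial ∈ bin-Blue: no assignment then satisfies all the clues, so dial ∉ bin-Blue.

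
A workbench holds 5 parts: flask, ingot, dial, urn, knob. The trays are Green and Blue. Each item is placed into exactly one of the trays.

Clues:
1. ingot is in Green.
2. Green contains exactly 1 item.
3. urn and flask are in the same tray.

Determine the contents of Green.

Green = {ingot}

From (1): ingot ∈ Green.
(2): Green already has 1, so the rest are out.
Only one tray left: flask ∈ Blue.
Only one tray left: dial ∈ Blue.
Only one tray left: urn ∈ Blue.
Only one tray left: knob ∈ Blue.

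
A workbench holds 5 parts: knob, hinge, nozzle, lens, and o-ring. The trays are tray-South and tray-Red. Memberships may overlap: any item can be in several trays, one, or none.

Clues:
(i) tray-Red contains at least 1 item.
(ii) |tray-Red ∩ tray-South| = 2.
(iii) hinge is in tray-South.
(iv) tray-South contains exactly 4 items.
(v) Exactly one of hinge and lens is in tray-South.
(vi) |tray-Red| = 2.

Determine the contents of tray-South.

From (iii): hinge ∈ tray-South.
(v) (exactly one): lens ∉ tray-South.
(iv): only 4 candidates remain for tray-South, so all are in.

tray-South = {hinge, knob, nozzle, o-ring}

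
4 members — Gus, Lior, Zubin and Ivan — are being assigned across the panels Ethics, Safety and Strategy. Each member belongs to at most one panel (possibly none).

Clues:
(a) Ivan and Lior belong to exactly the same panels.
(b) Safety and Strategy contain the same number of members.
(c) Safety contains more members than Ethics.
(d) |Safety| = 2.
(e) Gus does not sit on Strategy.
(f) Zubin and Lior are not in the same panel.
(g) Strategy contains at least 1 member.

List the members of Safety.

Safety = {Gus, Zubin}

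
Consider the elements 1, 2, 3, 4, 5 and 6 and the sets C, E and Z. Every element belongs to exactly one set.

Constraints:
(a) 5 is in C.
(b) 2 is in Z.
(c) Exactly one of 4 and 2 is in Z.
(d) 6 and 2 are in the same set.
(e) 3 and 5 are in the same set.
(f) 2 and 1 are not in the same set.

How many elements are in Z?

2

From (a): 5 ∈ C.
From (b): 2 ∈ Z.
(c) (exactly one): 4 ∉ Z.
(d): 6 matches 2: 6 ∉ C.
(d): 6 matches 2: 6 ∉ E.
(d): 6 matches 2: 6 ∈ Z.
(e): 3 matches 5: 3 ∈ C.
(f): 1 ∉ Z.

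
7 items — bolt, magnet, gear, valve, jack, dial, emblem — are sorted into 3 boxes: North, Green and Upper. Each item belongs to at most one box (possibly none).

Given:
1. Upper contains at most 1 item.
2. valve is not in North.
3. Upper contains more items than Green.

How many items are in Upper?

1

From (2): valve ∉ North.
Suppose bolt ∈ Green: no assignment then satisfies all the clues, so bolt ∉ Green.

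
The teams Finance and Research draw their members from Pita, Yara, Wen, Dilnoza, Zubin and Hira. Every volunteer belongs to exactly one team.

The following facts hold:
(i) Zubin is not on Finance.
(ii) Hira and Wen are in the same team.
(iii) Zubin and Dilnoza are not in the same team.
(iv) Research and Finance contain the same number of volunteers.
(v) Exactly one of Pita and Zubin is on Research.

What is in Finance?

Finance = {Dilnoza, Pita, Yara}

From (i): Zubin ∉ Finance.
Only one team left: Zubin ∈ Research.
(iii): Dilnoza ∉ Research.
(v) (exactly one): Pita ∉ Research.
Only one team left: Pita ∈ Finance.
Only one team left: Dilnoza ∈ Finance.
Suppose Yara ∉ Finance: no assignment then satisfies all the clues, so Yara ∈ Finance.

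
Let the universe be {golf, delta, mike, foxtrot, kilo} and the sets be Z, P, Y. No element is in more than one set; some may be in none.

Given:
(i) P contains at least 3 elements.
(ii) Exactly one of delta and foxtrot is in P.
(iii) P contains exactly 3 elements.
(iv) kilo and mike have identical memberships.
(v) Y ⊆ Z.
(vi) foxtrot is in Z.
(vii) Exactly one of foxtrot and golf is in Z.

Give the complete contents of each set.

From (vi): foxtrot ∈ Z.
(ii) (exactly one): delta ∈ P.
(vii) (exactly one): golf ∉ Z.
(v) contrapositive: golf ∉ Y.
Suppose golf ∈ P: no assignment then satisfies all the clues, so golf ∉ P.

Z = {foxtrot}; P = {delta, kilo, mike}; Y = {}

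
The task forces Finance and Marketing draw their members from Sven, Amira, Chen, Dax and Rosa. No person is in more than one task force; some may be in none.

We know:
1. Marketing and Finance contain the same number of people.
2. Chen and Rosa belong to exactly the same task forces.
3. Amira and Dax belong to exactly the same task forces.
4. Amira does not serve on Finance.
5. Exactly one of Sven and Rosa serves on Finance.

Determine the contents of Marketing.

Marketing = {Amira, Dax}

From (4): Amira ∉ Finance.
(3): Dax matches Amira: Dax ∉ Finance.
Suppose Sven ∈ Marketing: no assignment then satisfies all the clues, so Sven ∉ Marketing.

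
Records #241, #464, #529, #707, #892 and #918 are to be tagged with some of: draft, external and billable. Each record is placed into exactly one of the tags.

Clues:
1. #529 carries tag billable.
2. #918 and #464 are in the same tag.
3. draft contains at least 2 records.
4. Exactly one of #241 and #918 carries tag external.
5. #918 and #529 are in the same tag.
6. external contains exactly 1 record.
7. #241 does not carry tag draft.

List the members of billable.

From (1): #529 ∈ billable.
From (7): #241 ∉ draft.
(5): #918 matches #529: #918 ∉ draft.
(5): #918 matches #529: #918 ∉ external.
(5): #918 matches #529: #918 ∈ billable.
(2): #464 matches #918: #464 ∉ draft.
(2): #464 matches #918: #464 ∉ external.
(2): #464 matches #918: #464 ∈ billable.
(3): only 2 candidates remain for draft, so all are in.
(4) (exactly one): #241 ∈ external.

billable = {#464, #529, #918}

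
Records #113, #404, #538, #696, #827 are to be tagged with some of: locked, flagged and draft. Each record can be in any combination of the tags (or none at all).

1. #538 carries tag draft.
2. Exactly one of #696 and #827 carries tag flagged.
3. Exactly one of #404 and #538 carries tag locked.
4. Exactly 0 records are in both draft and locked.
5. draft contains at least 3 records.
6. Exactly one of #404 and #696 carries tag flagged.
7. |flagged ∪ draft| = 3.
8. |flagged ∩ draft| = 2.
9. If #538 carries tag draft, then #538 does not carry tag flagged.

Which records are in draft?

draft = {#113, #538, #696}

From (1): #538 ∈ draft.
(9): #538 ∉ flagged.
Suppose #113 ∉ draft: no assignment then satisfies all the clues, so #113 ∈ draft.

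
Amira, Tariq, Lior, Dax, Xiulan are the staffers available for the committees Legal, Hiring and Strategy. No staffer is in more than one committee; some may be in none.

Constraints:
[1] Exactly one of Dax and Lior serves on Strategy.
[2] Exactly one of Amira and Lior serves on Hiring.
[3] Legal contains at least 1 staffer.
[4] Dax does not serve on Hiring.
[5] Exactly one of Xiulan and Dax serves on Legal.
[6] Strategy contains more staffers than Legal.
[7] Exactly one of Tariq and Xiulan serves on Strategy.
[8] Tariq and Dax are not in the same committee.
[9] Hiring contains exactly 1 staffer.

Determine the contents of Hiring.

Hiring = {Amira}

From (4): Dax ∉ Hiring.
Suppose Amira ∉ Hiring: no assignment then satisfies all the clues, so Amira ∈ Hiring.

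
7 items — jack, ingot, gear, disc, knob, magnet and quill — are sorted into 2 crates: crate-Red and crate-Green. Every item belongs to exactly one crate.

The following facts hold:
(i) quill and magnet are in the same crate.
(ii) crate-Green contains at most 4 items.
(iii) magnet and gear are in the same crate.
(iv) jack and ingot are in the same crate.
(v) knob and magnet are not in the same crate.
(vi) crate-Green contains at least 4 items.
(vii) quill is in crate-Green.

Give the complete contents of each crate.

crate-Red = {ingot, jack, knob}; crate-Green = {disc, gear, magnet, quill}

From (vii): quill ∈ crate-Green.
(i): magnet matches quill: magnet ∉ crate-Red.
(i): magnet matches quill: magnet ∈ crate-Green.
(iii): gear matches magnet: gear ∉ crate-Red.
(iii): gear matches magnet: gear ∈ crate-Green.
(v): knob ∉ crate-Green.
Only one crate left: knob ∈ crate-Red.
Suppose jack ∉ crate-Red: no assignment then satisfies all the clues, so jack ∈ crate-Red.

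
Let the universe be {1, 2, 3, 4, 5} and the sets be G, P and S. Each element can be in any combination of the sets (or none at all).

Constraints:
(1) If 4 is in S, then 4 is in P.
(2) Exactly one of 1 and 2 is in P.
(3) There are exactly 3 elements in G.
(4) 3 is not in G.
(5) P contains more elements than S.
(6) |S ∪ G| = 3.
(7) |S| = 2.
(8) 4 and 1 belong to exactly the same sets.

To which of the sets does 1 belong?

1: G, P, S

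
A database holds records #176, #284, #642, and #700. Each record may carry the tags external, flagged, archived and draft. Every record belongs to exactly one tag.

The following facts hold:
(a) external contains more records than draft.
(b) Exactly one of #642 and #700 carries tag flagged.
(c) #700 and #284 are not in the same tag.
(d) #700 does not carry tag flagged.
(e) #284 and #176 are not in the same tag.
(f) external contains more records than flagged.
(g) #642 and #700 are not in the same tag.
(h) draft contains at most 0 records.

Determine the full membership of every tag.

external = {#176, #700}; flagged = {#642}; archived = {#284}; draft = {}

From (d): #700 ∉ flagged.
(b) (exactly one): #642 ∈ flagged.
(h): draft already has 0, so the rest are out.
Suppose #176 ∉ external: no assignment then satisfies all the clues, so #176 ∈ external.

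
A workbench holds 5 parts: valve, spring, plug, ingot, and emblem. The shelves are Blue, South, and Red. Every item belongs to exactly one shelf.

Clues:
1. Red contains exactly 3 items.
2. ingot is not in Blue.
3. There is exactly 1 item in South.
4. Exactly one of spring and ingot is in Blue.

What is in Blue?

Blue = {spring}

From (2): ingot ∉ Blue.
(4) (exactly one): spring ∈ Blue.
Suppose valve ∈ Blue: no assignment then satisfies all the clues, so valve ∉ Blue.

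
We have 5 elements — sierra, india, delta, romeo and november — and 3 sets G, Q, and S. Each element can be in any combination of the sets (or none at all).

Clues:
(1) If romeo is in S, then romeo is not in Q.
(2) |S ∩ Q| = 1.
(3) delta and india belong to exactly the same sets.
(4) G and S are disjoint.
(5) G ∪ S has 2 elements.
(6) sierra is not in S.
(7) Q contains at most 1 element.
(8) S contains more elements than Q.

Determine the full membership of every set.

G = {}; Q = {november}; S = {november, romeo}

From (6): sierra ∉ S.
Suppose sierra ∈ G: no assignment then satisfies all the clues, so sierra ∉ G.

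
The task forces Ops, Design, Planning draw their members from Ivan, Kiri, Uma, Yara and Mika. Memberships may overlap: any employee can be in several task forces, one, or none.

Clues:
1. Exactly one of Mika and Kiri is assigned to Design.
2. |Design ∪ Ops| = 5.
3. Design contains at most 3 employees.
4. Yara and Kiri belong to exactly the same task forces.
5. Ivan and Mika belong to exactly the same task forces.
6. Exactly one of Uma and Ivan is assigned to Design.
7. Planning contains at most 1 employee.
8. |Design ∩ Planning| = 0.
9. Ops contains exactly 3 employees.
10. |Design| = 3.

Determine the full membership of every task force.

Ops = {Ivan, Mika, Uma}; Design = {Kiri, Uma, Yara}; Planning = {}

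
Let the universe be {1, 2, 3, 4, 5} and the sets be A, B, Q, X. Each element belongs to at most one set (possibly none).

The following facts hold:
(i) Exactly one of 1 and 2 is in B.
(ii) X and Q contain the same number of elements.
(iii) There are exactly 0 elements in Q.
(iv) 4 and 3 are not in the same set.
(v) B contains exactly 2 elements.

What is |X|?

0

(iii): Q already has 0, so the rest are out.
Suppose 1 ∈ X: no assignment then satisfies all the clues, so 1 ∉ X.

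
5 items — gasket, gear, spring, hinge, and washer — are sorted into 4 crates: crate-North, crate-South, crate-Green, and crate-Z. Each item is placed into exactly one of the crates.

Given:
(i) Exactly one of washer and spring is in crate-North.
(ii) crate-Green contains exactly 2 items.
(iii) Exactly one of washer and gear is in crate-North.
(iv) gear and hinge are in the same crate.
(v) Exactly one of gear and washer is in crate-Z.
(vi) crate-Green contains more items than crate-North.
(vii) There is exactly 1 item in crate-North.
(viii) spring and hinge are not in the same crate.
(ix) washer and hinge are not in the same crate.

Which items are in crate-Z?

crate-Z = {gear, hinge}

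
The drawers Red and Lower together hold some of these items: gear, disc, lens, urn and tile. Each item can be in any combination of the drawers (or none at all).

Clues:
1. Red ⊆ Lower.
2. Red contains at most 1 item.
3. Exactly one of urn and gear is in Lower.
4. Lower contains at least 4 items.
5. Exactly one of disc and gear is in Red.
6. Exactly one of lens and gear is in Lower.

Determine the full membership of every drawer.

Red = {disc}; Lower = {disc, lens, tile, urn}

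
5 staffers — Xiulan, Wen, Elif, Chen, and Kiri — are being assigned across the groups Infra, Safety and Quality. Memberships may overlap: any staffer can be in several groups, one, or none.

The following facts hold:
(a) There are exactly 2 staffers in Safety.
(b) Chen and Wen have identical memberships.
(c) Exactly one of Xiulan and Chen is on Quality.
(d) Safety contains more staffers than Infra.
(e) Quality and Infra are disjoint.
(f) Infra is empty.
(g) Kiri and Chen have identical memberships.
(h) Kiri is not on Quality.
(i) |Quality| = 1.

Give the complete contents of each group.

Infra = {}; Safety = {Elif, Xiulan}; Quality = {Xiulan}

From (h): Kiri ∉ Quality.
(f): Infra already has 0, so the rest are out.
(g): Chen matches Kiri: Chen ∉ Quality.
(b): Wen matches Chen: Wen ∉ Quality.
(c) (exactly one): Xiulan ∈ Quality.
(i): Quality already has 1, so the rest are out.
Suppose Xiulan ∉ Safety: no assignment then satisfies all the clues, so Xiulan ∈ Safety.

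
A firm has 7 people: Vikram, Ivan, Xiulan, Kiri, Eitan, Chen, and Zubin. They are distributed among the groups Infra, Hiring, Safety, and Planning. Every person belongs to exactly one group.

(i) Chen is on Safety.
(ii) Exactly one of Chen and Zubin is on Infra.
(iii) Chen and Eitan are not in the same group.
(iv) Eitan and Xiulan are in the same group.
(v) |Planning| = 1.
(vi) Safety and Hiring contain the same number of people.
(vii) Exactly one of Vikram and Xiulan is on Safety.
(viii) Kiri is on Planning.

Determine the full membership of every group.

Infra = {Ivan, Zubin}; Hiring = {Eitan, Xiulan}; Safety = {Chen, Vikram}; Planning = {Kiri}

From (i): Chen ∈ Safety.
From (viii): Kiri ∈ Planning.
(ii) (exactly one): Zubin ∈ Infra.
(iii): Eitan ∉ Safety.
(iv): Xiulan matches Eitan: Xiulan ∉ Safety.
(v): Planning already has 1, so the rest are out.
(vii) (exactly one): Vikram ∈ Safety.
Suppose Ivan ∉ Infra: no assignment then satisfies all the clues, so Ivan ∈ Infra.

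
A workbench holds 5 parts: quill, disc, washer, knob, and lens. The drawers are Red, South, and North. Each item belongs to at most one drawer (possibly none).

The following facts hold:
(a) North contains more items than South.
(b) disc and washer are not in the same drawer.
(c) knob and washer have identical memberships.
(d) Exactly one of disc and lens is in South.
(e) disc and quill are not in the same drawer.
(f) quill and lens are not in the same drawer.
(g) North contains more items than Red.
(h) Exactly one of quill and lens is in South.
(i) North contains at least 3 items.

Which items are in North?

North = {knob, quill, washer}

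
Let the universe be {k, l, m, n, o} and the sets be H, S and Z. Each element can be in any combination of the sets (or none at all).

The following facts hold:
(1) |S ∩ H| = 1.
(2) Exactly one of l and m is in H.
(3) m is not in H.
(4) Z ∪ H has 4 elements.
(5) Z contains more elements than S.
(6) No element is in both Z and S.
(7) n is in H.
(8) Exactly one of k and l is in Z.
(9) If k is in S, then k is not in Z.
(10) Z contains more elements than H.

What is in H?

H = {l, n}

From (3): m ∉ H.
From (7): n ∈ H.
(2) (exactly one): l ∈ H.
Suppose k ∈ H: no assignment then satisfies all the clues, so k ∉ H.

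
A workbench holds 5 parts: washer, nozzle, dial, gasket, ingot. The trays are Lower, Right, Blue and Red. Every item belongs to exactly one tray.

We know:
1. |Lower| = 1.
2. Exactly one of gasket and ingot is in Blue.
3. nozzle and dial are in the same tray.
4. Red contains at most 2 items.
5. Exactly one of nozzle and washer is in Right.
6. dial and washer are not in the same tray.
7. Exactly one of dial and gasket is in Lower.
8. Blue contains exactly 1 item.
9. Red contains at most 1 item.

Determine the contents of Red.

Red = {washer}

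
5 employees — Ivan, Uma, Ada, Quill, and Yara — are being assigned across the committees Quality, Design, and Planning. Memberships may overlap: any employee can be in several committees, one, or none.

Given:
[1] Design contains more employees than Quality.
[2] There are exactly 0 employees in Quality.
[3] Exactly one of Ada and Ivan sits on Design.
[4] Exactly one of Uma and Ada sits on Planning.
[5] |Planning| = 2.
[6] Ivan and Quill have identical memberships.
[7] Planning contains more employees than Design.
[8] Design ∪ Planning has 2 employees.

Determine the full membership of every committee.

Quality = {}; Design = {Ada}; Planning = {Ada, Yara}

(2): Quality already has 0, so the rest are out.
Suppose Ivan ∈ Design: no assignment then satisfies all the clues, so Ivan ∉ Design.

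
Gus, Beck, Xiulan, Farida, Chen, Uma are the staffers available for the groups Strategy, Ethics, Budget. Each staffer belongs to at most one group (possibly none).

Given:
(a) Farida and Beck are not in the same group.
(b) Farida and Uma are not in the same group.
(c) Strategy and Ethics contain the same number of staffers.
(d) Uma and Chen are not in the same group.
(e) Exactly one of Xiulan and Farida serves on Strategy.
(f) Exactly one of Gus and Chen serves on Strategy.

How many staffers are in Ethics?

2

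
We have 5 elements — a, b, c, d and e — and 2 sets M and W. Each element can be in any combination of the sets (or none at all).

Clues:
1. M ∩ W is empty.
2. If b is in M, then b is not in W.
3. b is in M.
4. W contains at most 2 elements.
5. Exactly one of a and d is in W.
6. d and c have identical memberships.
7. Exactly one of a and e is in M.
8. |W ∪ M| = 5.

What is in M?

M = {b, c, d, e}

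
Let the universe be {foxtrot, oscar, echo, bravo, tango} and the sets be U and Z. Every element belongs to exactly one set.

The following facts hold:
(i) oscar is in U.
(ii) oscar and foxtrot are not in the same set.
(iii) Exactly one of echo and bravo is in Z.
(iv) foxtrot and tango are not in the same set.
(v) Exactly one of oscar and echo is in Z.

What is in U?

From (i): oscar ∈ U.
(ii): foxtrot ∉ U.
(v) (exactly one): echo ∈ Z.
Only one set left: foxtrot ∈ Z.
(iii) (exactly one): bravo ∉ Z.
(iv): tango ∉ Z.
Only one set left: bravo ∈ U.
Only one set left: tango ∈ U.

U = {bravo, oscar, tango}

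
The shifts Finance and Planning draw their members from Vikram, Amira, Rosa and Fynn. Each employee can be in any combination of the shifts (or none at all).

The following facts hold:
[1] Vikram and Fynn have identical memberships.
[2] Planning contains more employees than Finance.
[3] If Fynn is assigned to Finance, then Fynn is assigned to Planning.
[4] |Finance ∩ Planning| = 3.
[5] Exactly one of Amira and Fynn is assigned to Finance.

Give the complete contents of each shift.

Finance = {Fynn, Rosa, Vikram}; Planning = {Amira, Fynn, Rosa, Vikram}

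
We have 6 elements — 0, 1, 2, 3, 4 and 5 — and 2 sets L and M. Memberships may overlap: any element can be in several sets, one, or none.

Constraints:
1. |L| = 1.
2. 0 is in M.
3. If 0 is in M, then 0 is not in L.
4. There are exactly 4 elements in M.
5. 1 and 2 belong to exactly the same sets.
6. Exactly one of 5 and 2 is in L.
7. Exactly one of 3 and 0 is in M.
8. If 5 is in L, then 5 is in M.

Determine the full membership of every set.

L = {5}; M = {0, 1, 2, 5}

From (2): 0 ∈ M.
(3): 0 ∉ L.
(7) (exactly one): 3 ∉ M.
Suppose 1 ∈ L: no assignment then satisfies all the clues, so 1 ∉ L.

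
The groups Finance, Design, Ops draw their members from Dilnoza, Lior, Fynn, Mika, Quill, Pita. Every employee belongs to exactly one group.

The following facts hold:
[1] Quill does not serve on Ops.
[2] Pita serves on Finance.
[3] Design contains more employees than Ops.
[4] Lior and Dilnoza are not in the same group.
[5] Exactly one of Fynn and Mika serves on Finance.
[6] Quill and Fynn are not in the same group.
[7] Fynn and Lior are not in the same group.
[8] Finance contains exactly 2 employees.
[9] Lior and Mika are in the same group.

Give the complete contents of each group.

Finance = {Fynn, Pita}; Design = {Lior, Mika, Quill}; Ops = {Dilnoza}

From (1): Quill ∉ Ops.
From (2): Pita ∈ Finance.
Suppose Dilnoza ∈ Finance: no assignment then satisfies all the clues, so Dilnoza ∉ Finance.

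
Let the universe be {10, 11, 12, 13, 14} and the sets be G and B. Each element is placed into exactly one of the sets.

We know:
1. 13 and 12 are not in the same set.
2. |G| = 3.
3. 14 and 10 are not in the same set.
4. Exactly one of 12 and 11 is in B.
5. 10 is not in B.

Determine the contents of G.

G = {10, 11, 13}

From (5): 10 ∉ B.
Only one set left: 10 ∈ G.
(3): 14 ∉ G.
Only one set left: 14 ∈ B.
Suppose 11 ∉ G: no assignment then satisfies all the clues, so 11 ∈ G.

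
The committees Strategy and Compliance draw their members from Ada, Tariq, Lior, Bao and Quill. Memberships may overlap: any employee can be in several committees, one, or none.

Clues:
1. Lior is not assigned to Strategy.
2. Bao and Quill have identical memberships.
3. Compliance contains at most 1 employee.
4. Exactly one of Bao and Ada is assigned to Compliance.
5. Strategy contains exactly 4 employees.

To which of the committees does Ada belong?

From (1): Lior ∉ Strategy.
(5): only 4 candidates remain for Strategy, so all are in.
Suppose Ada ∉ Compliance: no assignment then satisfies all the clues, so Ada ∈ Compliance.

Ada: Compliance, Strategy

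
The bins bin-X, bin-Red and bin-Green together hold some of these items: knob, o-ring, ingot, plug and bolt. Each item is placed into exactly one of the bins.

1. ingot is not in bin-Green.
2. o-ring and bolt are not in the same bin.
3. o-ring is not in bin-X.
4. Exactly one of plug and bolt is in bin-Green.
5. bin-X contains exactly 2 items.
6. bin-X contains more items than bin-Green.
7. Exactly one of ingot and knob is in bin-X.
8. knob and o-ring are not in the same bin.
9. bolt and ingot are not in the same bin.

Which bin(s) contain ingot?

ingot: bin-Red

From (1): ingot ∉ bin-Green.
From (3): o-ring ∉ bin-X.
Suppose ingot ∈ bin-X: no assignment then satisfies all the clues, so ingot ∉ bin-X.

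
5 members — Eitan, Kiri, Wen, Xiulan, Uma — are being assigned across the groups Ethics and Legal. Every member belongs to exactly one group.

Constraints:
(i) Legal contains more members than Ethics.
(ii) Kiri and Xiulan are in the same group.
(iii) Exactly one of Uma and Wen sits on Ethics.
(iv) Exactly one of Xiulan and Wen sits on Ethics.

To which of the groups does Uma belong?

Uma: Legal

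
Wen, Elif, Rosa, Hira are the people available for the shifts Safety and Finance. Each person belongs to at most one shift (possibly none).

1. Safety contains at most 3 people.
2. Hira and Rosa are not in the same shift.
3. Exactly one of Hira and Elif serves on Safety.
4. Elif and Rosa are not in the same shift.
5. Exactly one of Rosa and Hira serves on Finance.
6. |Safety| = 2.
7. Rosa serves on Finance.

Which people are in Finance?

From (7): Rosa ∈ Finance.
(2): Hira ∉ Finance.
(4): Elif ∉ Finance.
Suppose Wen ∈ Finance: no assignment then satisfies all the clues, so Wen ∉ Finance.

Finance = {Rosa}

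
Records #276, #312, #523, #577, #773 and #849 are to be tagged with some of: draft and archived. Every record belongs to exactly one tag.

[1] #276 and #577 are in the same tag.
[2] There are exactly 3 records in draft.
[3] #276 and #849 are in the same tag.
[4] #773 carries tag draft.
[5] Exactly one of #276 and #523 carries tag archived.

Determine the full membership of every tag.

draft = {#312, #523, #773}; archived = {#276, #577, #849}

From (4): #773 ∈ draft.
Suppose #276 ∈ draft: no assignment then satisfies all the clues, so #276 ∉ draft.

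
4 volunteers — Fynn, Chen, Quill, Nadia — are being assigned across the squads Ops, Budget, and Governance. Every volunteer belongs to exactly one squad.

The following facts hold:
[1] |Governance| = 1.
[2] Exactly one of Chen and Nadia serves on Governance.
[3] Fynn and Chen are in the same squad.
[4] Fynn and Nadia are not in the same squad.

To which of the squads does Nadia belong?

Nadia: Governance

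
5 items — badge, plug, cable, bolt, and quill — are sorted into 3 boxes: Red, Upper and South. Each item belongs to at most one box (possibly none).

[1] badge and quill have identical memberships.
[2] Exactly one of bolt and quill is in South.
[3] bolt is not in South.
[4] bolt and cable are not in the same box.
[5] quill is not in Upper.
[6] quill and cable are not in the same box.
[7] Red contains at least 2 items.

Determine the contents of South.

From (3): bolt ∉ South.
From (5): quill ∉ Upper.
(1): badge matches quill: badge ∉ Upper.
(2) (exactly one): quill ∈ South.
(6): cable ∉ South.
(1): badge matches quill: badge ∉ Red.
(1): badge matches quill: badge ∈ South.
Suppose plug ∈ South: no assignment then satisfies all the clues, so plug ∉ South.

South = {badge, quill}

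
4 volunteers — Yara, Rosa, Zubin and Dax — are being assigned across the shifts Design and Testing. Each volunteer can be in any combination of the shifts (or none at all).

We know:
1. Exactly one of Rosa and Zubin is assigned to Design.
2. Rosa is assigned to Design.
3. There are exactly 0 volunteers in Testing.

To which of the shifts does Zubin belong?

Zubin: none

From (2): Rosa ∈ Design.
(1) (exactly one): Zubin ∉ Design.
(3): Testing already has 0, so the rest are out.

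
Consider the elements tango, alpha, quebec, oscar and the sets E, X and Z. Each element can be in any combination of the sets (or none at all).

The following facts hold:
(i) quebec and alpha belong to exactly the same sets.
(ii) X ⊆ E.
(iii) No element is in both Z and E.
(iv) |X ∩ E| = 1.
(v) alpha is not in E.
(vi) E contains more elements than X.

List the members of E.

E = {oscar, tango}

From (v): alpha ∉ E.
(i): quebec matches alpha: quebec ∉ E.
(ii) contrapositive: alpha ∉ X.
(ii) contrapositive: quebec ∉ X.
Suppose tango ∉ E: no assignment then satisfies all the clues, so tango ∈ E.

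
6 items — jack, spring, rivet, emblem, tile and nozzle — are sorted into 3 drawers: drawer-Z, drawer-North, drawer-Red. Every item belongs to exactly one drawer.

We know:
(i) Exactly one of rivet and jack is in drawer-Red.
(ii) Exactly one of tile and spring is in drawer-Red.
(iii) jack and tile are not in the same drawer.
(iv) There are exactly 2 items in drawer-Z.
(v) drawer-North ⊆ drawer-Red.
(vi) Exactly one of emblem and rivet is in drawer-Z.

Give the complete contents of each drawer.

drawer-Z = {rivet, tile}; drawer-North = {}; drawer-Red = {emblem, jack, nozzle, spring}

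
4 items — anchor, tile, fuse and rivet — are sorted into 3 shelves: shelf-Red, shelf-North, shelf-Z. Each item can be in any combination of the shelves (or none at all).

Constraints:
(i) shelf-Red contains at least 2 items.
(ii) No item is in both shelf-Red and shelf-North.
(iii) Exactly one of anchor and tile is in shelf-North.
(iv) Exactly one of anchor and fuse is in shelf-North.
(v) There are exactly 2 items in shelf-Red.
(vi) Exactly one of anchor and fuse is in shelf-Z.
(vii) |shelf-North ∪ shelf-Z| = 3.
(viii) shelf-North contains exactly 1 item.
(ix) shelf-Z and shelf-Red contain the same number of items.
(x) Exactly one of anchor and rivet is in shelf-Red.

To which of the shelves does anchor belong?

anchor: shelf-North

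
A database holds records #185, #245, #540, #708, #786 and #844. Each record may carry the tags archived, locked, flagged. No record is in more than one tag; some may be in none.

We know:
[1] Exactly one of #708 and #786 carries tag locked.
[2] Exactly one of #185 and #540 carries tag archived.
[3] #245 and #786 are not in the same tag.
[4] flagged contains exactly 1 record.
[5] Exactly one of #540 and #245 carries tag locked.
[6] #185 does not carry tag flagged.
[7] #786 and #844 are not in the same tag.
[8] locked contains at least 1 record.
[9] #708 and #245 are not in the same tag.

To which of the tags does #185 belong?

From (6): #185 ∉ flagged.
Suppose #185 ∉ archived: no assignment then satisfies all the clues, so #185 ∈ archived.

#185: archived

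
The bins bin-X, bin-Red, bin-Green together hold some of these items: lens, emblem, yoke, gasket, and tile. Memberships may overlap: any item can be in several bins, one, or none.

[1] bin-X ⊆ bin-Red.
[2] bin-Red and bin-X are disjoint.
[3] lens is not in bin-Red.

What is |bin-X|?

0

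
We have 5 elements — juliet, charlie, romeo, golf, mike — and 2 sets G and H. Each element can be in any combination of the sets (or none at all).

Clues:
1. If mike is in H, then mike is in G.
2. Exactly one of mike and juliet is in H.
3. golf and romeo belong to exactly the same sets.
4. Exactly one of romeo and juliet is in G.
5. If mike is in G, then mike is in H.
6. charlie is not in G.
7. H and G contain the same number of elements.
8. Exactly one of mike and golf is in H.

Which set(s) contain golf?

golf: none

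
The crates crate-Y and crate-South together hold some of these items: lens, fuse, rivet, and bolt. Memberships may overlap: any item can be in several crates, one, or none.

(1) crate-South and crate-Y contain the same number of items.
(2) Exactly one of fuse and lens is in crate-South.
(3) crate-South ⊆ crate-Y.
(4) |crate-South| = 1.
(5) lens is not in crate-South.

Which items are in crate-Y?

crate-Y = {fuse}

From (5): lens ∉ crate-South.
(2) (exactly one): fuse ∈ crate-South.
(3) with fuse ∈ crate-South: fuse ∈ crate-Y.
(4): crate-South already has 1, so the rest are out.
Suppose lens ∈ crate-Y: no assignment then satisfies all the clues, so lens ∉ crate-Y.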